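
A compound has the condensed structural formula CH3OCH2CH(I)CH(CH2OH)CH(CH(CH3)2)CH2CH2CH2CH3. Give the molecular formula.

C13H27IO2

Atom tally by fragment:
  CH3OCH2 → C:2 H:5 O:1
  CH(I) → C:1 H:1 I:1
  CH(CH2OH) → C:2 H:4 O:1
  CH(CH(CH3)2) → C:4 H:8
  CH2 → C:1 H:2
  CH2 → C:1 H:2
  CH2 → C:1 H:2
  CH3 → C:1 H:3
Element totals:
  C: 13
  H: 27
  I: 1
  O: 2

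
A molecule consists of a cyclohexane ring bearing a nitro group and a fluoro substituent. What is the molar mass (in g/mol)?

147.15 g/mol

Atom tally by fragment:
  cyclohexane ring core → C:6 H:12
  (− 2 ring H displaced by substituents)
  + NO2 → N:1 O:2
  + F → F:1
Element totals:
  C: 6
  H: 10
  F: 1
  N: 1
  O: 2
Molecular formula: C6H10FNO2.
  M = 6(12.011) + 10(1.008) + 18.998 + 14.007 + 2(15.999)
    = 72.066 + 10.080 + 18.998 + 14.007 + 31.998 = 147.149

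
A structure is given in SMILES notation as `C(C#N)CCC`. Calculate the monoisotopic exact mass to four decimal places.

Atom tally by fragment:
  NCCH2 → C:2 H:2 N:1
  CH2 → C:1 H:2
  CH2 → C:1 H:2
  CH3 → C:1 H:3
Element totals:
  C: 5
  H: 9
  N: 1
Molecular formula: C5H9N.
  M = 5(12.0) + 9(1.007825) + 14.003074
    = 60.000000 + 9.070425 + 14.003074 = 83.073499

83.0735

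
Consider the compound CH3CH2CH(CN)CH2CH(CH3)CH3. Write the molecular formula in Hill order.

C8H15N

Element totals:
  C: 8
  H: 15
  N: 1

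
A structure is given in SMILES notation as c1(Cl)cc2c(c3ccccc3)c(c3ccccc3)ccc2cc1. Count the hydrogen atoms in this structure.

15

Atom tally by fragment:
  naphthalene ring system core → C:10 H:8
  (− 3 ring H displaced by substituents)
  + Cl → Cl:1
  + C6H5 → C:6 H:5
  + C6H5 → C:6 H:5
Element totals:
  C: 22
  H: 15
  Cl: 1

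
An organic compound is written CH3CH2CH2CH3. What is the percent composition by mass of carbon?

82.66%

Element totals:
  C: 4
  H: 10
Molecular formula: C4H10.
Molar mass = 58.124 g/mol.
Mass from C: 4 × 12.011 = 48.044 g/mol.
%C = 48.044 / 58.124 × 100 = 82.66%.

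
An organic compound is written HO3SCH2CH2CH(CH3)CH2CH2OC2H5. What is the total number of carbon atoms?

8

Atom tally by fragment:
  HO3SCH2 → C:1 H:3 S:1 O:3
  CH2 → C:1 H:2
  CH(CH3) → C:2 H:4
  CH2 → C:1 H:2
  CH2OC2H5 → C:3 H:7 O:1
Element totals:
  C: 8
  H: 18
  O: 4
  S: 1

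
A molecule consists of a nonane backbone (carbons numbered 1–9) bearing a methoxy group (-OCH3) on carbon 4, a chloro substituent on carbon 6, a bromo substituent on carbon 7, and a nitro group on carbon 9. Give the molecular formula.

Atom tally by fragment:
  CH3 → C:1 H:3
  CH2 → C:1 H:2
  CH2 → C:1 H:2
  CH(OCH3) → C:2 H:4 O:1
  CH2 → C:1 H:2
  CH(Cl) → C:1 H:1 Cl:1
  CH(Br) → C:1 H:1 Br:1
  CH2 → C:1 H:2
  CH2NO2 → C:1 H:2 N:1 O:2
Element totals:
  C: 10
  H: 19
  Br: 1
  Cl: 1
  N: 1
  O: 3

C10H19BrClNO3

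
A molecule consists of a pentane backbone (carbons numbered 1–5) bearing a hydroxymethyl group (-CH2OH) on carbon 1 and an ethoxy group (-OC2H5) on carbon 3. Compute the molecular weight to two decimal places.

146.23 g/mol

Atom tally by fragment:
  HOCH2CH2 → C:2 H:5 O:1
  CH2 → C:1 H:2
  CH(OC2H5) → C:3 H:6 O:1
  CH2 → C:1 H:2
  CH3 → C:1 H:3
Element totals:
  C: 8
  H: 18
  O: 2
Molecular formula: C8H18O2.
  M = 8(12.011) + 18(1.008) + 2(15.999)
    = 96.088 + 18.144 + 31.998 = 146.230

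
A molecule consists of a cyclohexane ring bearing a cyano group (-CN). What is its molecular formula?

Atom tally by fragment:
  cyclohexane ring core → C:6 H:12
  (− 1 ring H displaced by substituents)
  + CN → C:1 N:1
Element totals:
  C: 7
  H: 11
  N: 1

C7H11N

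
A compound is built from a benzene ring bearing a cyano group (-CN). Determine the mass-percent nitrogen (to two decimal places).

Atom tally by fragment:
  benzene ring core → C:6 H:6
  (− 1 ring H displaced by substituents)
  + CN → C:1 N:1
Element totals:
  C: 7
  H: 5
  N: 1
Molecular formula: C7H5N.
Molar mass = 103.124 g/mol.
Mass from N: 1 × 14.007 = 14.007 g/mol.
%N = 14.007 / 103.124 × 100 = 13.58%.

13.58%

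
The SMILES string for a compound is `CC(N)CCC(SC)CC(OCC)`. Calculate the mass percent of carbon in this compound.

Atom tally by fragment:
  CH3 → C:1 H:3
  CH(NH2) → C:1 H:3 N:1
  CH2 → C:1 H:2
  CH2 → C:1 H:2
  CH(SCH3) → C:2 H:4 S:1
  CH2 → C:1 H:2
  CH2OC2H5 → C:3 H:7 O:1
Element totals:
  C: 10
  H: 23
  N: 1
  O: 1
  S: 1
Molecular formula: C10H23NOS.
Molar mass = 205.360 g/mol.
Mass from C: 10 × 12.011 = 120.110 g/mol.
%C = 120.110 / 205.360 × 100 = 58.49%.

58.49%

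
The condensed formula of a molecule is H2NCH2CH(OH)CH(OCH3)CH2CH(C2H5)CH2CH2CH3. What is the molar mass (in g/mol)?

203.33 g/mol

Atom tally by fragment:
  H2NCH2 → C:1 H:4 N:1
  CH(OH) → C:1 H:2 O:1
  CH(OCH3) → C:2 H:4 O:1
  CH2 → C:1 H:2
  CH(C2H5) → C:3 H:6
  CH2 → C:1 H:2
  CH2 → C:1 H:2
  CH3 → C:1 H:3
Element totals:
  C: 11
  H: 25
  N: 1
  O: 2
Molecular formula: C11H25NO2.
  M = 11(12.011) + 25(1.008) + 14.007 + 2(15.999)
    = 132.121 + 25.200 + 14.007 + 31.998 = 203.326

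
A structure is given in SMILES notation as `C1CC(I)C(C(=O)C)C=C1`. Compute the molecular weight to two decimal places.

Atom tally by fragment:
  cyclohexene ring core → C:6 H:10
  (− 2 ring H displaced by substituents)
  + I → I:1
  + COCH3 → C:2 H:3 O:1
Element totals:
  C: 8
  H: 11
  I: 1
  O: 1
Molecular formula: C8H11IO.
  M = 8(12.011) + 11(1.008) + 126.904 + 15.999
    = 96.088 + 11.088 + 126.904 + 15.999 = 250.079

250.08 g/mol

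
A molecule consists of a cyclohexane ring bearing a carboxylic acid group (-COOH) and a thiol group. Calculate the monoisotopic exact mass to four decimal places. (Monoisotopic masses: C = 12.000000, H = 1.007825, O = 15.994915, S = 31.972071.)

Atom tally by fragment:
  cyclohexane ring core → C:6 H:12
  (− 2 ring H displaced by substituents)
  + COOH → C:1 H:1 O:2
  + SH → S:1 H:1
Element totals:
  C: 7
  H: 12
  O: 2
  S: 1
Molecular formula: C7H12O2S.
  M = 7(12.0) + 12(1.007825) + 2(15.994915) + 31.972071
    = 84.000000 + 12.093900 + 31.989830 + 31.972071 = 160.055801

160.0558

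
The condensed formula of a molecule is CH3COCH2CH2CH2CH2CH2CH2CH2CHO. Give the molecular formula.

C10H18O2

Atom tally by fragment:
  CH3COCH2 → C:3 H:5 O:1
  CH2 → C:1 H:2
  CH2 → C:1 H:2
  CH2 → C:1 H:2
  CH2 → C:1 H:2
  CH2 → C:1 H:2
  CH2CHO → C:2 H:3 O:1
Element totals:
  C: 10
  H: 18
  O: 2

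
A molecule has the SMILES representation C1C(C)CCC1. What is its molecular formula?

C6H12

Atom tally by fragment:
  cyclopentane ring core → C:5 H:10
  (− 1 ring H displaced by substituents)
  + CH3 → C:1 H:3
Element totals:
  C: 6
  H: 12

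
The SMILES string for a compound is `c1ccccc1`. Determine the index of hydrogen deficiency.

Atom tally by fragment:
  benzene ring core → C:6 H:6
Element totals:
  C: 6
  H: 6
Molecular formula: C6H6.
DoU = (2C + 2 + N − H − X) / 2 = (2·6 + 2 + 0 − 6 − 0) / 2 = 4.

4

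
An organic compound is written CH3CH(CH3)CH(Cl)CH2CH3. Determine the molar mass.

120.62 g/mol

Element totals:
  C: 6
  H: 13
  Cl: 1
Molecular formula: C6H13Cl.
  M = 6(12.011) + 13(1.008) + 35.45
    = 72.066 + 13.104 + 35.450 = 120.620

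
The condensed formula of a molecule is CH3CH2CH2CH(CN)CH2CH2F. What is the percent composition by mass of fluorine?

14.71%

Atom tally by fragment:
  CH3 → C:1 H:3
  CH2 → C:1 H:2
  CH2 → C:1 H:2
  CH(CN) → C:2 H:1 N:1
  CH2 → C:1 H:2
  CH2F → C:1 H:2 F:1
Element totals:
  C: 7
  H: 12
  F: 1
  N: 1
Molecular formula: C7H12FN.
Molar mass = 129.178 g/mol.
Mass from F: 1 × 18.998 = 18.998 g/mol.
%F = 18.998 / 129.178 × 100 = 14.71%.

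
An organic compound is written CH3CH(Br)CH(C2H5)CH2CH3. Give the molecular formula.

C7H15Br

Atom tally by fragment:
  CH3 → C:1 H:3
  CH(Br) → C:1 H:1 Br:1
  CH(C2H5) → C:3 H:6
  CH2 → C:1 H:2
  CH3 → C:1 H:3
Element totals:
  C: 7
  H: 15
  Br: 1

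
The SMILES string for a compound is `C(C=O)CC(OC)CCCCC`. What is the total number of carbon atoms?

10

Atom tally by fragment:
  OHCCH2 → C:2 H:3 O:1
  CH2 → C:1 H:2
  CH(OCH3) → C:2 H:4 O:1
  CH2 → C:1 H:2
  CH2 → C:1 H:2
  CH2 → C:1 H:2
  CH2 → C:1 H:2
  CH3 → C:1 H:3
Element totals:
  C: 10
  H: 20
  O: 2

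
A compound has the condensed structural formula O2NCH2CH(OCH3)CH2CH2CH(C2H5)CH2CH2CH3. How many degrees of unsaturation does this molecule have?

1

Element totals:
  C: 11
  H: 23
  N: 1
  O: 3
Molecular formula: C11H23NO3.
DoU = (2C + 2 + N − H − X) / 2 = (2·11 + 2 + 1 − 23 − 0) / 2 = 1.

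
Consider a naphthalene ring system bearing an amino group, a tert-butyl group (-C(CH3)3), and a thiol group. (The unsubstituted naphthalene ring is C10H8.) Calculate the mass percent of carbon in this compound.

72.68%

Atom tally by fragment:
  naphthalene ring system core → C:10 H:8
  (− 3 ring H displaced by substituents)
  + NH2 → N:1 H:2
  + C(CH3)3 → C:4 H:9
  + SH → S:1 H:1
Element totals:
  C: 14
  H: 17
  N: 1
  S: 1
Molecular formula: C14H17NS.
Molar mass = 231.357 g/mol.
Mass from C: 14 × 12.011 = 168.154 g/mol.
%C = 168.154 / 231.357 × 100 = 72.68%.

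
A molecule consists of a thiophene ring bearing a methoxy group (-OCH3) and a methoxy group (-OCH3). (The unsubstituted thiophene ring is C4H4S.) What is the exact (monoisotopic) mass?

144.0245

Atom tally by fragment:
  thiophene ring core → C:4 H:4 S:1
  (− 2 ring H displaced by substituents)
  + OCH3 → C:1 H:3 O:1
  + OCH3 → C:1 H:3 O:1
Element totals:
  C: 6
  H: 8
  O: 2
  S: 1
Molecular formula: C6H8O2S.
  M = 6(12.0) + 8(1.007825) + 2(15.994915) + 31.972071
    = 72.000000 + 8.062600 + 31.989830 + 31.972071 = 144.024501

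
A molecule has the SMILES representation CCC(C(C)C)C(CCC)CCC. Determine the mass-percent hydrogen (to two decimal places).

Atom tally by fragment:
  CH3 → C:1 H:3
  CH2 → C:1 H:2
  CH(CH(CH3)2) → C:4 H:8
  CH(CH2CH2CH3) → C:4 H:8
  CH2 → C:1 H:2
  CH2 → C:1 H:2
  CH3 → C:1 H:3
Element totals:
  C: 13
  H: 28
Molecular formula: C13H28.
Molar mass = 184.367 g/mol.
Mass from H: 28 × 1.008 = 28.224 g/mol.
%H = 28.224 / 184.367 × 100 = 15.31%.

15.31%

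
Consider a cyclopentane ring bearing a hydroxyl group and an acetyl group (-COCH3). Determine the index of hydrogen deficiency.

2

Atom tally by fragment:
  cyclopentane ring core → C:5 H:10
  (− 2 ring H displaced by substituents)
  + OH → O:1 H:1
  + COCH3 → C:2 H:3 O:1
Element totals:
  C: 7
  H: 12
  O: 2
Molecular formula: C7H12O2.
DoU = (2C + 2 + N − H − X) / 2 = (2·7 + 2 + 0 − 12 − 0) / 2 = 2.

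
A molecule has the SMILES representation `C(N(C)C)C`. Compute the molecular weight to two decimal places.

73.14 g/mol

Atom tally by fragment:
  (CH3)2NCH2 → C:3 H:8 N:1
  CH3 → C:1 H:3
Element totals:
  C: 4
  H: 11
  N: 1
Molecular formula: C4H11N.
  M = 4(12.011) + 11(1.008) + 14.007
    = 48.044 + 11.088 + 14.007 = 73.139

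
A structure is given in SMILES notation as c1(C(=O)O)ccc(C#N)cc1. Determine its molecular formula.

C8H5NO2

Atom tally by fragment:
  benzene ring core → C:6 H:6
  (− 2 ring H displaced by substituents)
  + COOH → C:1 H:1 O:2
  + CN → C:1 N:1
Element totals:
  C: 8
  H: 5
  N: 1
  O: 2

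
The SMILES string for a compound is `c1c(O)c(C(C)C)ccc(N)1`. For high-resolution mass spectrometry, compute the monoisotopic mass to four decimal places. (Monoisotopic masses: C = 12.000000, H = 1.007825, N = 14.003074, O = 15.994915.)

151.0997

Atom tally by fragment:
  benzene ring core → C:6 H:6
  (− 3 ring H displaced by substituents)
  + OH → O:1 H:1
  + CH(CH3)2 → C:3 H:7
  + NH2 → N:1 H:2
Element totals:
  C: 9
  H: 13
  N: 1
  O: 1
Molecular formula: C9H13NO.
  M = 9(12.0) + 13(1.007825) + 14.003074 + 15.994915
    = 108.000000 + 13.101725 + 14.003074 + 15.994915 = 151.099714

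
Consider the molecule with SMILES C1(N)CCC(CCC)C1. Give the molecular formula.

Atom tally by fragment:
  cyclopentane ring core → C:5 H:10
  (− 2 ring H displaced by substituents)
  + NH2 → N:1 H:2
  + CH2CH2CH3 → C:3 H:7
Element totals:
  C: 8
  H: 17
  N: 1

C8H17N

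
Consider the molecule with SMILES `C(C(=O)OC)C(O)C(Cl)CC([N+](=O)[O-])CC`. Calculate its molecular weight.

253.68 g/mol

Atom tally by fragment:
  CH3OOCCH2 → C:3 H:5 O:2
  CH(OH) → C:1 H:2 O:1
  CH(Cl) → C:1 H:1 Cl:1
  CH2 → C:1 H:2
  CH(NO2) → C:1 H:1 N:1 O:2
  CH2 → C:1 H:2
  CH3 → C:1 H:3
Element totals:
  C: 9
  H: 16
  Cl: 1
  N: 1
  O: 5
Molecular formula: C9H16ClNO5.
  M = 9(12.011) + 16(1.008) + 35.45 + 14.007 + 5(15.999)
    = 108.099 + 16.128 + 35.450 + 14.007 + 79.995 = 253.679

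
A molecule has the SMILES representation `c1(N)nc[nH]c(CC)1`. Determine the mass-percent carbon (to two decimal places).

Atom tally by fragment:
  imidazole ring core → C:3 H:4 N:2
  (− 2 ring H displaced by substituents)
  + NH2 → N:1 H:2
  + C2H5 → C:2 H:5
Element totals:
  C: 5
  H: 9
  N: 3
Molecular formula: C5H9N3.
Molar mass = 111.148 g/mol.
Mass from C: 5 × 12.011 = 60.055 g/mol.
%C = 60.055 / 111.148 × 100 = 54.03%.

54.03%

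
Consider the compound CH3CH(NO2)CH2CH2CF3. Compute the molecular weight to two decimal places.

Element totals:
  C: 5
  H: 8
  F: 3
  N: 1
  O: 2
Molecular formula: C5H8F3NO2.
  M = 5(12.011) + 8(1.008) + 3(18.998) + 14.007 + 2(15.999)
    = 60.055 + 8.064 + 56.994 + 14.007 + 31.998 = 171.118

171.12 g/mol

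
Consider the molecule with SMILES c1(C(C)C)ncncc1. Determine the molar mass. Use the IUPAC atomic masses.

Atom tally by fragment:
  pyrimidine ring core → C:4 H:4 N:2
  (− 1 ring H displaced by substituents)
  + CH(CH3)2 → C:3 H:7
Element totals:
  C: 7
  H: 10
  N: 2
Molecular formula: C7H10N2.
  M = 7(12.011) + 10(1.008) + 2(14.007)
    = 84.077 + 10.080 + 28.014 = 122.171

122.17 g/mol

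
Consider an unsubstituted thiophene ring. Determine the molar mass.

84.14 g/mol

Atom tally by fragment:
  thiophene ring core → C:4 H:4 S:1
Element totals:
  C: 4
  H: 4
  S: 1
Molecular formula: C4H4S.
  M = 4(12.011) + 4(1.008) + 32.06
    = 48.044 + 4.032 + 32.060 = 84.136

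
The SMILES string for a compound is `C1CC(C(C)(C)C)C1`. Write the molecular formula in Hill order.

C8H16

Atom tally by fragment:
  cyclobutane ring core → C:4 H:8
  (− 1 ring H displaced by substituents)
  + C(CH3)3 → C:4 H:9
Element totals:
  C: 8
  H: 16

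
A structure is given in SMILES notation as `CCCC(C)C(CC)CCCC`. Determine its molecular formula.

Atom tally by fragment:
  CH3 → C:1 H:3
  CH2 → C:1 H:2
  CH2 → C:1 H:2
  CH(CH3) → C:2 H:4
  CH(C2H5) → C:3 H:6
  CH2 → C:1 H:2
  CH2 → C:1 H:2
  CH2 → C:1 H:2
  CH3 → C:1 H:3
Element totals:
  C: 12
  H: 26

C12H26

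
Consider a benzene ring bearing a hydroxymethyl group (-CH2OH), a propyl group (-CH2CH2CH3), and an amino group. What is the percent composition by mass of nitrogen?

Atom tally by fragment:
  benzene ring core → C:6 H:6
  (− 3 ring H displaced by substituents)
  + CH2OH → C:1 H:3 O:1
  + CH2CH2CH3 → C:3 H:7
  + NH2 → N:1 H:2
Element totals:
  C: 10
  H: 15
  N: 1
  O: 1
Molecular formula: C10H15NO.
Molar mass = 165.236 g/mol.
Mass from N: 1 × 14.007 = 14.007 g/mol.
%N = 14.007 / 165.236 × 100 = 8.48%.

8.48%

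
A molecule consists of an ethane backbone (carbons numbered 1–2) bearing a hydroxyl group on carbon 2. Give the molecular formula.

C2H6O

Atom tally by fragment:
  CH3 → C:1 H:3
  CH2OH → C:1 H:3 O:1
Element totals:
  C: 2
  H: 6
  O: 1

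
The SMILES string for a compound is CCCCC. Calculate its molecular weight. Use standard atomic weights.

72.15 g/mol

Atom tally by fragment:
  CH3 → C:1 H:3
  CH2 → C:1 H:2
  CH2 → C:1 H:2
  CH2 → C:1 H:2
  CH3 → C:1 H:3
Element totals:
  C: 5
  H: 12
Molecular formula: C5H12.
  M = 5(12.011) + 12(1.008)
    = 60.055 + 12.096 = 72.151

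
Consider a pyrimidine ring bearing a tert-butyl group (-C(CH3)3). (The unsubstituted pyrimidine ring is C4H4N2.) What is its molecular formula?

Atom tally by fragment:
  pyrimidine ring core → C:4 H:4 N:2
  (− 1 ring H displaced by substituents)
  + C(CH3)3 → C:4 H:9
Element totals:
  C: 8
  H: 12
  N: 2

C8H12N2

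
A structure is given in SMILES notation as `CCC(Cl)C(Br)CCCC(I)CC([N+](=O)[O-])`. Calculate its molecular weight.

Atom tally by fragment:
  CH3 → C:1 H:3
  CH2 → C:1 H:2
  CH(Cl) → C:1 H:1 Cl:1
  CH(Br) → C:1 H:1 Br:1
  CH2 → C:1 H:2
  CH2 → C:1 H:2
  CH2 → C:1 H:2
  CH(I) → C:1 H:1 I:1
  CH2 → C:1 H:2
  CH2NO2 → C:1 H:2 N:1 O:2
Element totals:
  C: 10
  H: 18
  Br: 1
  Cl: 1
  I: 1
  N: 1
  O: 2
Molecular formula: C10H18BrClINO2.
  M = 10(12.011) + 18(1.008) + 79.904 + 35.45 + 126.904 + 14.007 + 2(15.999)
    = 120.110 + 18.144 + 79.904 + 35.450 + 126.904 + 14.007 + 31.998 = 426.517

426.52 g/mol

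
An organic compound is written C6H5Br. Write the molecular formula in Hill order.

Element totals:
  C: 6
  H: 5
  Br: 1

C6H5Br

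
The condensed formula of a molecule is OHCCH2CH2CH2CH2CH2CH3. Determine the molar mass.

114.19 g/mol

Element totals:
  C: 7
  H: 14
  O: 1
Molecular formula: C7H14O.
  M = 7(12.011) + 14(1.008) + 15.999
    = 84.077 + 14.112 + 15.999 = 114.188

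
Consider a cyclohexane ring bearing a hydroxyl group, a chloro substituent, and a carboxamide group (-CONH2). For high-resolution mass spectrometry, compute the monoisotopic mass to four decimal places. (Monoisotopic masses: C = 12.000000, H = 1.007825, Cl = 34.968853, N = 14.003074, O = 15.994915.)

177.0557

Atom tally by fragment:
  cyclohexane ring core → C:6 H:12
  (− 3 ring H displaced by substituents)
  + OH → O:1 H:1
  + Cl → Cl:1
  + CONH2 → C:1 H:2 O:1 N:1
Element totals:
  C: 7
  H: 12
  Cl: 1
  N: 1
  O: 2
Molecular formula: C7H12ClNO2.
  M = 7(12.0) + 12(1.007825) + 34.968853 + 14.003074 + 2(15.994915)
    = 84.000000 + 12.093900 + 34.968853 + 14.003074 + 31.989830 = 177.055657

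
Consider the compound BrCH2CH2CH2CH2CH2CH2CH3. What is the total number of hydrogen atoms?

Element totals:
  C: 7
  H: 15
  Br: 1

15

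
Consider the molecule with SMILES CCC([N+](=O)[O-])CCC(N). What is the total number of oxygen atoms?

Atom tally by fragment:
  CH3 → C:1 H:3
  CH2 → C:1 H:2
  CH(NO2) → C:1 H:1 N:1 O:2
  CH2 → C:1 H:2
  CH2 → C:1 H:2
  CH2NH2 → C:1 H:4 N:1
Element totals:
  C: 6
  H: 14
  N: 2
  O: 2

2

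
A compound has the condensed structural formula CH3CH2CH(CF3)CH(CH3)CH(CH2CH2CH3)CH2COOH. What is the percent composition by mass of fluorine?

22.41%

Atom tally by fragment:
  CH3 → C:1 H:3
  CH2 → C:1 H:2
  CH(CF3) → C:2 H:1 F:3
  CH(CH3) → C:2 H:4
  CH(CH2CH2CH3) → C:4 H:8
  CH2COOH → C:2 H:3 O:2
Element totals:
  C: 12
  H: 21
  F: 3
  O: 2
Molecular formula: C12H21F3O2.
Molar mass = 254.292 g/mol.
Mass from F: 3 × 18.998 = 56.994 g/mol.
%F = 56.994 / 254.292 × 100 = 22.41%.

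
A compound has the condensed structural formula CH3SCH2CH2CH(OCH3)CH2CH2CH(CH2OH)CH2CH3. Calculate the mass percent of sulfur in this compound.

Atom tally by fragment:
  CH3SCH2 → C:2 H:5 S:1
  CH2 → C:1 H:2
  CH(OCH3) → C:2 H:4 O:1
  CH2 → C:1 H:2
  CH2 → C:1 H:2
  CH(CH2OH) → C:2 H:4 O:1
  CH2 → C:1 H:2
  CH3 → C:1 H:3
Element totals:
  C: 11
  H: 24
  O: 2
  S: 1
Molecular formula: C11H24O2S.
Molar mass = 220.371 g/mol.
Mass from S: 1 × 32.06 = 32.060 g/mol.
%S = 32.060 / 220.371 × 100 = 14.55%.

14.55%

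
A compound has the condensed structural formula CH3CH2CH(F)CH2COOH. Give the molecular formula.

C5H9FO2

Element totals:
  C: 5
  H: 9
  F: 1
  O: 2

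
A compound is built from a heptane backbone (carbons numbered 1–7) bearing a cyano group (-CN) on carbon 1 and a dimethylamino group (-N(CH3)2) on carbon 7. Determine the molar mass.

168.28 g/mol

Atom tally by fragment:
  NCCH2 → C:2 H:2 N:1
  CH2 → C:1 H:2
  CH2 → C:1 H:2
  CH2 → C:1 H:2
  CH2 → C:1 H:2
  CH2 → C:1 H:2
  CH2N(CH3)2 → C:3 H:8 N:1
Element totals:
  C: 10
  H: 20
  N: 2
Molecular formula: C10H20N2.
  M = 10(12.011) + 20(1.008) + 2(14.007)
    = 120.110 + 20.160 + 28.014 = 168.284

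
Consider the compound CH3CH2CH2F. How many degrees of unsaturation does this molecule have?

Atom tally by fragment:
  CH3 → C:1 H:3
  CH2 → C:1 H:2
  CH2F → C:1 H:2 F:1
Element totals:
  C: 3
  H: 7
  F: 1
Molecular formula: C3H7F.
DoU = (2C + 2 + N − H − X) / 2 = (2·3 + 2 + 0 − 7 − 1) / 2 = 0.

0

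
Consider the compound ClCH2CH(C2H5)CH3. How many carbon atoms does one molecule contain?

5

Atom tally by fragment:
  ClCH2 → C:1 H:2 Cl:1
  CH(C2H5) → C:3 H:6
  CH3 → C:1 H:3
Element totals:
  C: 5
  H: 11
  Cl: 1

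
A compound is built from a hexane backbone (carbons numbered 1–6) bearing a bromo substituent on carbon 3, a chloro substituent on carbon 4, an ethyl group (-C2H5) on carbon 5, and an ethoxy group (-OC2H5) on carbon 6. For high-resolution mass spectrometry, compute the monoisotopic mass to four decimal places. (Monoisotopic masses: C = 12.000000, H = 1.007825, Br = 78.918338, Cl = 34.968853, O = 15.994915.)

Atom tally by fragment:
  CH3 → C:1 H:3
  CH2 → C:1 H:2
  CH(Br) → C:1 H:1 Br:1
  CH(Cl) → C:1 H:1 Cl:1
  CH(C2H5) → C:3 H:6
  CH2OC2H5 → C:3 H:7 O:1
Element totals:
  C: 10
  H: 20
  Br: 1
  Cl: 1
  O: 1
Molecular formula: C10H20BrClO.
  M = 10(12.0) + 20(1.007825) + 78.918338 + 34.968853 + 15.994915
    = 120.000000 + 20.156500 + 78.918338 + 34.968853 + 15.994915 = 270.038606

270.0386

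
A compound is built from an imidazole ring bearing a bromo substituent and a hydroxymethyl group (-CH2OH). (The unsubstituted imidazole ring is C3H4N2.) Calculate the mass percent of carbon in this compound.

Atom tally by fragment:
  imidazole ring core → C:3 H:4 N:2
  (− 2 ring H displaced by substituents)
  + Br → Br:1
  + CH2OH → C:1 H:3 O:1
Element totals:
  C: 4
  H: 5
  Br: 1
  N: 2
  O: 1
Molecular formula: C4H5BrN2O.
Molar mass = 177.001 g/mol.
Mass from C: 4 × 12.011 = 48.044 g/mol.
%C = 48.044 / 177.001 × 100 = 27.14%.

27.14%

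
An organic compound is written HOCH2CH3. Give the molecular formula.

C2H6O

Atom tally by fragment:
  HOCH2 → C:1 H:3 O:1
  CH3 → C:1 H:3
Element totals:
  C: 2
  H: 6
  O: 1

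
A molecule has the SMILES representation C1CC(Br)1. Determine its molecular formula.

C3H5Br

Atom tally by fragment:
  cyclopropane ring core → C:3 H:6
  (− 1 ring H displaced by substituents)
  + Br → Br:1
Element totals:
  C: 3
  H: 5
  Br: 1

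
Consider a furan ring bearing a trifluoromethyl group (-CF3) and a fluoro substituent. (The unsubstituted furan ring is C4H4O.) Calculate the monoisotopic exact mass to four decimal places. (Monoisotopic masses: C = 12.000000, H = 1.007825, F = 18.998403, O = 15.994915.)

154.0042

Atom tally by fragment:
  furan ring core → C:4 H:4 O:1
  (− 2 ring H displaced by substituents)
  + CF3 → C:1 F:3
  + F → F:1
Element totals:
  C: 5
  H: 2
  F: 4
  O: 1
Molecular formula: C5H2F4O.
  M = 5(12.0) + 2(1.007825) + 4(18.998403) + 15.994915
    = 60.000000 + 2.015650 + 75.993612 + 15.994915 = 154.004177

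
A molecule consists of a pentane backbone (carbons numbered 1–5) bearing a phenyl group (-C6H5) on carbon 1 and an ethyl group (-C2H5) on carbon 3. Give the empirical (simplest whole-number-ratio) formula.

C13H20

Atom tally by fragment:
  C6H5CH2 → C:7 H:7
  CH2 → C:1 H:2
  CH(C2H5) → C:3 H:6
  CH2 → C:1 H:2
  CH3 → C:1 H:3
Element totals:
  C: 13
  H: 20
Molecular formula: C13H20.
gcd of subscripts (13, 20) = 1, so the empirical formula equals the molecular formula.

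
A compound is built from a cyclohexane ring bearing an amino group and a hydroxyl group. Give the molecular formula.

Atom tally by fragment:
  cyclohexane ring core → C:6 H:12
  (− 2 ring H displaced by substituents)
  + NH2 → N:1 H:2
  + OH → O:1 H:1
Element totals:
  C: 6
  H: 13
  N: 1
  O: 1

C6H13NO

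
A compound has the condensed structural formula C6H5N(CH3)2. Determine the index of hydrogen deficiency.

Atom tally by fragment:
  benzene ring core → C:6 H:6
  (− 1 ring H displaced by substituents)
  + N(CH3)2 → N:1 C:2 H:6
Element totals:
  C: 8
  H: 11
  N: 1
Molecular formula: C8H11N.
DoU = (2C + 2 + N − H − X) / 2 = (2·8 + 2 + 1 − 11 − 0) / 2 = 4.

4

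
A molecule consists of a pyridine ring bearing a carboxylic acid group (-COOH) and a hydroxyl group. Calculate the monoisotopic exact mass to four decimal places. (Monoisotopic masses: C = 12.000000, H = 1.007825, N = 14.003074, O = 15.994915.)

139.0269

Atom tally by fragment:
  pyridine ring core → C:5 H:5 N:1
  (− 2 ring H displaced by substituents)
  + COOH → C:1 H:1 O:2
  + OH → O:1 H:1
Element totals:
  C: 6
  H: 5
  N: 1
  O: 3
Molecular formula: C6H5NO3.
  M = 6(12.0) + 5(1.007825) + 14.003074 + 3(15.994915)
    = 72.000000 + 5.039125 + 14.003074 + 47.984745 = 139.026944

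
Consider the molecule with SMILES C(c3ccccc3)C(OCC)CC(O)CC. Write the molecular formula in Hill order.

C14H22O2

Atom tally by fragment:
  C6H5CH2 → C:7 H:7
  CH(OC2H5) → C:3 H:6 O:1
  CH2 → C:1 H:2
  CH(OH) → C:1 H:2 O:1
  CH2 → C:1 H:2
  CH3 → C:1 H:3
Element totals:
  C: 14
  H: 22
  O: 2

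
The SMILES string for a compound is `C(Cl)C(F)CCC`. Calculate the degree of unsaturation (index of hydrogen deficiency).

Atom tally by fragment:
  ClCH2 → C:1 H:2 Cl:1
  CH(F) → C:1 H:1 F:1
  CH2 → C:1 H:2
  CH2 → C:1 H:2
  CH3 → C:1 H:3
Element totals:
  C: 5
  H: 10
  Cl: 1
  F: 1
Molecular formula: C5H10ClF.
DoU = (2C + 2 + N − H − X) / 2 = (2·5 + 2 + 0 − 10 − 2) / 2 = 0.

0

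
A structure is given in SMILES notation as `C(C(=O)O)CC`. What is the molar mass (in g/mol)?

88.11 g/mol

Atom tally by fragment:
  HOOCCH2 → C:2 H:3 O:2
  CH2 → C:1 H:2
  CH3 → C:1 H:3
Element totals:
  C: 4
  H: 8
  O: 2
Molecular formula: C4H8O2.
  M = 4(12.011) + 8(1.008) + 2(15.999)
    = 48.044 + 8.064 + 31.998 = 88.106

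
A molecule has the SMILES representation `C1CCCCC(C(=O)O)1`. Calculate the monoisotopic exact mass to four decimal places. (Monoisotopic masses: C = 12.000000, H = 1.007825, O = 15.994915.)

128.0837

Atom tally by fragment:
  cyclohexane ring core → C:6 H:12
  (− 1 ring H displaced by substituents)
  + COOH → C:1 H:1 O:2
Element totals:
  C: 7
  H: 12
  O: 2
Molecular formula: C7H12O2.
  M = 7(12.0) + 12(1.007825) + 2(15.994915)
    = 84.000000 + 12.093900 + 31.989830 = 128.083730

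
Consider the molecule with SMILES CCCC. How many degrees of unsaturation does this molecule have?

Atom tally by fragment:
  CH3 → C:1 H:3
  CH2 → C:1 H:2
  CH2 → C:1 H:2
  CH3 → C:1 H:3
Element totals:
  C: 4
  H: 10
Molecular formula: C4H10.
DoU = (2C + 2 + N − H − X) / 2 = (2·4 + 2 + 0 − 10 − 0) / 2 = 0.

0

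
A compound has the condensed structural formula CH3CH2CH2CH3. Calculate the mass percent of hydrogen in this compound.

17.34%

Element totals:
  C: 4
  H: 10
Molecular formula: C4H10.
Molar mass = 58.124 g/mol.
Mass from H: 10 × 1.008 = 10.080 g/mol.
%H = 10.080 / 58.124 × 100 = 17.34%.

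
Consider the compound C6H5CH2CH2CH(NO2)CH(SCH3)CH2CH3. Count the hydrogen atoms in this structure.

Element totals:
  C: 13
  H: 19
  N: 1
  O: 2
  S: 1

19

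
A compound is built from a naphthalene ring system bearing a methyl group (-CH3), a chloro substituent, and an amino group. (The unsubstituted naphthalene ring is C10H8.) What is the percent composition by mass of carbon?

Atom tally by fragment:
  naphthalene ring system core → C:10 H:8
  (− 3 ring H displaced by substituents)
  + CH3 → C:1 H:3
  + Cl → Cl:1
  + NH2 → N:1 H:2
Element totals:
  C: 11
  H: 10
  Cl: 1
  N: 1
Molecular formula: C11H10ClN.
Molar mass = 191.658 g/mol.
Mass from C: 11 × 12.011 = 132.121 g/mol.
%C = 132.121 / 191.658 × 100 = 68.94%.

68.94%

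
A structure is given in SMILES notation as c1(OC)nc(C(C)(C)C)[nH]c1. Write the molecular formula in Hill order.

Atom tally by fragment:
  imidazole ring core → C:3 H:4 N:2
  (− 2 ring H displaced by substituents)
  + OCH3 → C:1 H:3 O:1
  + C(CH3)3 → C:4 H:9
Element totals:
  C: 8
  H: 14
  N: 2
  O: 1

C8H14N2O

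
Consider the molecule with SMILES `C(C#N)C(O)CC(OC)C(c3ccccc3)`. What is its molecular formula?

Atom tally by fragment:
  NCCH2 → C:2 H:2 N:1
  CH(OH) → C:1 H:2 O:1
  CH2 → C:1 H:2
  CH(OCH3) → C:2 H:4 O:1
  CH2C6H5 → C:7 H:7
Element totals:
  C: 13
  H: 17
  N: 1
  O: 2

C13H17NO2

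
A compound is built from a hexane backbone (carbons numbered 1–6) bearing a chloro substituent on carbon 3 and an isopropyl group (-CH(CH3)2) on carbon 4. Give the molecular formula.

C9H19Cl

Atom tally by fragment:
  CH3 → C:1 H:3
  CH2 → C:1 H:2
  CH(Cl) → C:1 H:1 Cl:1
  CH(CH(CH3)2) → C:4 H:8
  CH2 → C:1 H:2
  CH3 → C:1 H:3
Element totals:
  C: 9
  H: 19
  Cl: 1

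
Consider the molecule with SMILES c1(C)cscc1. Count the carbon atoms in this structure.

5

Atom tally by fragment:
  thiophene ring core → C:4 H:4 S:1
  (− 1 ring H displaced by substituents)
  + CH3 → C:1 H:3
Element totals:
  C: 5
  H: 6
  S: 1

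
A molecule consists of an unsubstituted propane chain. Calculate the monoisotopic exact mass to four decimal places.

Atom tally by fragment:
  CH3 → C:1 H:3
  CH2 → C:1 H:2
  CH3 → C:1 H:3
Element totals:
  C: 3
  H: 8
Molecular formula: C3H8.
  M = 3(12.0) + 8(1.007825)
    = 36.000000 + 8.062600 = 44.062600

44.0626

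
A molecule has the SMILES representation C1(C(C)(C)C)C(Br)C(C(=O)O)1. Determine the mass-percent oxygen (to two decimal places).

Atom tally by fragment:
  cyclopropane ring core → C:3 H:6
  (− 3 ring H displaced by substituents)
  + C(CH3)3 → C:4 H:9
  + Br → Br:1
  + COOH → C:1 H:1 O:2
Element totals:
  C: 8
  H: 13
  Br: 1
  O: 2
Molecular formula: C8H13BrO2.
Molar mass = 221.094 g/mol.
Mass from O: 2 × 15.999 = 31.998 g/mol.
%O = 31.998 / 221.094 × 100 = 14.47%.

14.47%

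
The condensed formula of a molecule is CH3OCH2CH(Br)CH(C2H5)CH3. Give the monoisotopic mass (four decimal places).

Atom tally by fragment:
  CH3OCH2 → C:2 H:5 O:1
  CH(Br) → C:1 H:1 Br:1
  CH(C2H5) → C:3 H:6
  CH3 → C:1 H:3
Element totals:
  C: 7
  H: 15
  Br: 1
  O: 1
Molecular formula: C7H15BrO.
  M = 7(12.0) + 15(1.007825) + 78.918338 + 15.994915
    = 84.000000 + 15.117375 + 78.918338 + 15.994915 = 194.030628

194.0306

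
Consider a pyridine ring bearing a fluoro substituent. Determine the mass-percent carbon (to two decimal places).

Atom tally by fragment:
  pyridine ring core → C:5 H:5 N:1
  (− 1 ring H displaced by substituents)
  + F → F:1
Element totals:
  C: 5
  H: 4
  F: 1
  N: 1
Molecular formula: C5H4FN.
Molar mass = 97.092 g/mol.
Mass from C: 5 × 12.011 = 60.055 g/mol.
%C = 60.055 / 97.092 × 100 = 61.85%.

61.85%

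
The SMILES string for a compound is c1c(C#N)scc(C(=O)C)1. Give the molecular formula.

Atom tally by fragment:
  thiophene ring core → C:4 H:4 S:1
  (− 2 ring H displaced by substituents)
  + CN → C:1 N:1
  + COCH3 → C:2 H:3 O:1
Element totals:
  C: 7
  H: 5
  N: 1
  O: 1
  S: 1

C7H5NOS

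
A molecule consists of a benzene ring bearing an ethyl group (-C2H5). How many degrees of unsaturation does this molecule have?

Atom tally by fragment:
  benzene ring core → C:6 H:6
  (− 1 ring H displaced by substituents)
  + C2H5 → C:2 H:5
Element totals:
  C: 8
  H: 10
Molecular formula: C8H10.
DoU = (2C + 2 + N − H − X) / 2 = (2·8 + 2 + 0 − 10 − 0) / 2 = 4.

4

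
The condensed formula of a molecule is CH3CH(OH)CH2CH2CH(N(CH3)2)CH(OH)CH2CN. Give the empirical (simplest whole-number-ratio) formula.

C5H10NO

Atom tally by fragment:
  CH3 → C:1 H:3
  CH(OH) → C:1 H:2 O:1
  CH2 → C:1 H:2
  CH2 → C:1 H:2
  CH(N(CH3)2) → C:3 H:7 N:1
  CH(OH) → C:1 H:2 O:1
  CH2CN → C:2 H:2 N:1
Element totals:
  C: 10
  H: 20
  N: 2
  O: 2
Molecular formula: C10H20N2O2.
gcd of subscripts = 2; dividing each by 2:
  C: 10/2 = 5
  H: 20/2 = 10
  N: 2/2 = 1
  O: 2/2 = 1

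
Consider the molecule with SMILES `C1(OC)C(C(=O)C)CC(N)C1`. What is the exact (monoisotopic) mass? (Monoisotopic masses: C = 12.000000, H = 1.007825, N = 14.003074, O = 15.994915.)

Atom tally by fragment:
  cyclopentane ring core → C:5 H:10
  (− 3 ring H displaced by substituents)
  + OCH3 → C:1 H:3 O:1
  + COCH3 → C:2 H:3 O:1
  + NH2 → N:1 H:2
Element totals:
  C: 8
  H: 15
  N: 1
  O: 2
Molecular formula: C8H15NO2.
  M = 8(12.0) + 15(1.007825) + 14.003074 + 2(15.994915)
    = 96.000000 + 15.117375 + 14.003074 + 31.989830 = 157.110279

157.1103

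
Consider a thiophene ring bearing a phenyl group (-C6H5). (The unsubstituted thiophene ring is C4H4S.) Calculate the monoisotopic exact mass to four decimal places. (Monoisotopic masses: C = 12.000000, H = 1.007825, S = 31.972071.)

Atom tally by fragment:
  thiophene ring core → C:4 H:4 S:1
  (− 1 ring H displaced by substituents)
  + C6H5 → C:6 H:5
Element totals:
  C: 10
  H: 8
  S: 1
Molecular formula: C10H8S.
  M = 10(12.0) + 8(1.007825) + 31.972071
    = 120.000000 + 8.062600 + 31.972071 = 160.034671

160.0347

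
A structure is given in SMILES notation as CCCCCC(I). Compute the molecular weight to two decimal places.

Atom tally by fragment:
  CH3 → C:1 H:3
  CH2 → C:1 H:2
  CH2 → C:1 H:2
  CH2 → C:1 H:2
  CH2 → C:1 H:2
  CH2I → C:1 H:2 I:1
Element totals:
  C: 6
  H: 13
  I: 1
Molecular formula: C6H13I.
  M = 6(12.011) + 13(1.008) + 126.904
    = 72.066 + 13.104 + 126.904 = 212.074

212.07 g/mol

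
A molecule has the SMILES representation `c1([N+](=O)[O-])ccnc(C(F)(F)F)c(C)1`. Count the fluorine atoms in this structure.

3

Atom tally by fragment:
  pyridine ring core → C:5 H:5 N:1
  (− 3 ring H displaced by substituents)
  + NO2 → N:1 O:2
  + CF3 → C:1 F:3
  + CH3 → C:1 H:3
Element totals:
  C: 7
  H: 5
  F: 3
  N: 2
  O: 2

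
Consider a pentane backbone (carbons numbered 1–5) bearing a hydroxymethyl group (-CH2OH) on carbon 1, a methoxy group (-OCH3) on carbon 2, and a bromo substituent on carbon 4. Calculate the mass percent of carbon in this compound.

Atom tally by fragment:
  HOCH2CH2 → C:2 H:5 O:1
  CH(OCH3) → C:2 H:4 O:1
  CH2 → C:1 H:2
  CH(Br) → C:1 H:1 Br:1
  CH3 → C:1 H:3
Element totals:
  C: 7
  H: 15
  Br: 1
  O: 2
Molecular formula: C7H15BrO2.
Molar mass = 211.099 g/mol.
Mass from C: 7 × 12.011 = 84.077 g/mol.
%C = 84.077 / 211.099 × 100 = 39.83%.

39.83%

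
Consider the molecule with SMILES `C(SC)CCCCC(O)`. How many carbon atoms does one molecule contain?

Atom tally by fragment:
  CH3SCH2 → C:2 H:5 S:1
  CH2 → C:1 H:2
  CH2 → C:1 H:2
  CH2 → C:1 H:2
  CH2 → C:1 H:2
  CH2OH → C:1 H:3 O:1
Element totals:
  C: 7
  H: 16
  O: 1
  S: 1

7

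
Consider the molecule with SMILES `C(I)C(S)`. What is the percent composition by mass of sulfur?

17.05%

Atom tally by fragment:
  ICH2 → C:1 H:2 I:1
  CH2SH → C:1 H:3 S:1
Element totals:
  C: 2
  H: 5
  I: 1
  S: 1
Molecular formula: C2H5IS.
Molar mass = 188.026 g/mol.
Mass from S: 1 × 32.06 = 32.060 g/mol.
%S = 32.060 / 188.026 × 100 = 17.05%.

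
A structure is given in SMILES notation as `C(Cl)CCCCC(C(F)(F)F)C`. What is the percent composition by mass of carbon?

47.42%

Atom tally by fragment:
  ClCH2 → C:1 H:2 Cl:1
  CH2 → C:1 H:2
  CH2 → C:1 H:2
  CH2 → C:1 H:2
  CH2 → C:1 H:2
  CH(CF3) → C:2 H:1 F:3
  CH3 → C:1 H:3
Element totals:
  C: 8
  H: 14
  Cl: 1
  F: 3
Molecular formula: C8H14ClF3.
Molar mass = 202.644 g/mol.
Mass from C: 8 × 12.011 = 96.088 g/mol.
%C = 96.088 / 202.644 × 100 = 47.42%.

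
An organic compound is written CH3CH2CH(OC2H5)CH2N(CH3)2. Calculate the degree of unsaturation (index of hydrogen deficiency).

Atom tally by fragment:
  CH3 → C:1 H:3
  CH2 → C:1 H:2
  CH(OC2H5) → C:3 H:6 O:1
  CH2N(CH3)2 → C:3 H:8 N:1
Element totals:
  C: 8
  H: 19
  N: 1
  O: 1
Molecular formula: C8H19NO.
DoU = (2C + 2 + N − H − X) / 2 = (2·8 + 2 + 1 − 19 − 0) / 2 = 0.

0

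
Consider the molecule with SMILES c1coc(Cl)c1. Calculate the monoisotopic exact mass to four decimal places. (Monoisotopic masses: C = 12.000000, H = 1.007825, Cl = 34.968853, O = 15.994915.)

Atom tally by fragment:
  furan ring core → C:4 H:4 O:1
  (− 1 ring H displaced by substituents)
  + Cl → Cl:1
Element totals:
  C: 4
  H: 3
  Cl: 1
  O: 1
Molecular formula: C4H3ClO.
  M = 4(12.0) + 3(1.007825) + 34.968853 + 15.994915
    = 48.000000 + 3.023475 + 34.968853 + 15.994915 = 101.987243

101.9872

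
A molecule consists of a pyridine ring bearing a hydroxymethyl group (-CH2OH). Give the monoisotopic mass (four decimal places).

109.0528

Atom tally by fragment:
  pyridine ring core → C:5 H:5 N:1
  (− 1 ring H displaced by substituents)
  + CH2OH → C:1 H:3 O:1
Element totals:
  C: 6
  H: 7
  N: 1
  O: 1
Molecular formula: C6H7NO.
  M = 6(12.0) + 7(1.007825) + 14.003074 + 15.994915
    = 72.000000 + 7.054775 + 14.003074 + 15.994915 = 109.052764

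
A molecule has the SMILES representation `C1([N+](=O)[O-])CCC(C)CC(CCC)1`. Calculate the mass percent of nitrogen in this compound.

7.56%

Atom tally by fragment:
  cyclohexane ring core → C:6 H:12
  (− 3 ring H displaced by substituents)
  + NO2 → N:1 O:2
  + CH3 → C:1 H:3
  + CH2CH2CH3 → C:3 H:7
Element totals:
  C: 10
  H: 19
  N: 1
  O: 2
Molecular formula: C10H19NO2.
Molar mass = 185.267 g/mol.
Mass from N: 1 × 14.007 = 14.007 g/mol.
%N = 14.007 / 185.267 × 100 = 7.56%.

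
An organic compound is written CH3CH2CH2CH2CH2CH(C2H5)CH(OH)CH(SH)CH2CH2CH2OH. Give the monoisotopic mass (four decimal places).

Atom tally by fragment:
  CH3 → C:1 H:3
  CH2 → C:1 H:2
  CH2 → C:1 H:2
  CH2 → C:1 H:2
  CH2 → C:1 H:2
  CH(C2H5) → C:3 H:6
  CH(OH) → C:1 H:2 O:1
  CH(SH) → C:1 H:2 S:1
  CH2 → C:1 H:2
  CH2CH2OH → C:2 H:5 O:1
Element totals:
  C: 13
  H: 28
  O: 2
  S: 1
Molecular formula: C13H28O2S.
  M = 13(12.0) + 28(1.007825) + 2(15.994915) + 31.972071
    = 156.000000 + 28.219100 + 31.989830 + 31.972071 = 248.181001

248.1810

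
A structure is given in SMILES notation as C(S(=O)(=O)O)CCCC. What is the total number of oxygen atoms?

3

Atom tally by fragment:
  HO3SCH2 → C:1 H:3 S:1 O:3
  CH2 → C:1 H:2
  CH2 → C:1 H:2
  CH2 → C:1 H:2
  CH3 → C:1 H:3
Element totals:
  C: 5
  H: 12
  O: 3
  S: 1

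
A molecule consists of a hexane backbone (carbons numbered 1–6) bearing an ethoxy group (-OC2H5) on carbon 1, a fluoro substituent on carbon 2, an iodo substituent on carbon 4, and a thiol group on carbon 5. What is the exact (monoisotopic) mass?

Atom tally by fragment:
  C2H5OCH2 → C:3 H:7 O:1
  CH(F) → C:1 H:1 F:1
  CH2 → C:1 H:2
  CH(I) → C:1 H:1 I:1
  CH(SH) → C:1 H:2 S:1
  CH3 → C:1 H:3
Element totals:
  C: 8
  H: 16
  F: 1
  I: 1
  O: 1
  S: 1
Molecular formula: C8H16FIOS.
  M = 8(12.0) + 16(1.007825) + 18.998403 + 126.904472 + 15.994915 + 31.972071
    = 96.000000 + 16.125200 + 18.998403 + 126.904472 + 15.994915 + 31.972071 = 305.995061

305.9951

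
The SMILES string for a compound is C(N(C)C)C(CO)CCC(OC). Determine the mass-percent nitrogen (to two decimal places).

Atom tally by fragment:
  (CH3)2NCH2 → C:3 H:8 N:1
  CH(CH2OH) → C:2 H:4 O:1
  CH2 → C:1 H:2
  CH2 → C:1 H:2
  CH2OCH3 → C:2 H:5 O:1
Element totals:
  C: 9
  H: 21
  N: 1
  O: 2
Molecular formula: C9H21NO2.
Molar mass = 175.272 g/mol.
Mass from N: 1 × 14.007 = 14.007 g/mol.
%N = 14.007 / 175.272 × 100 = 7.99%.

7.99%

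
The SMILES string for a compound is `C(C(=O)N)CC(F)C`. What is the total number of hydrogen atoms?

10

Atom tally by fragment:
  H2NOCCH2 → C:2 H:4 O:1 N:1
  CH2 → C:1 H:2
  CH(F) → C:1 H:1 F:1
  CH3 → C:1 H:3
Element totals:
  C: 5
  H: 10
  F: 1
  N: 1
  O: 1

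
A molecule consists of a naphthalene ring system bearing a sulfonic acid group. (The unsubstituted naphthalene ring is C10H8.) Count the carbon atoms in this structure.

10

Atom tally by fragment:
  naphthalene ring system core → C:10 H:8
  (− 1 ring H displaced by substituents)
  + SO3H → S:1 O:3 H:1
Element totals:
  C: 10
  H: 8
  O: 3
  S: 1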